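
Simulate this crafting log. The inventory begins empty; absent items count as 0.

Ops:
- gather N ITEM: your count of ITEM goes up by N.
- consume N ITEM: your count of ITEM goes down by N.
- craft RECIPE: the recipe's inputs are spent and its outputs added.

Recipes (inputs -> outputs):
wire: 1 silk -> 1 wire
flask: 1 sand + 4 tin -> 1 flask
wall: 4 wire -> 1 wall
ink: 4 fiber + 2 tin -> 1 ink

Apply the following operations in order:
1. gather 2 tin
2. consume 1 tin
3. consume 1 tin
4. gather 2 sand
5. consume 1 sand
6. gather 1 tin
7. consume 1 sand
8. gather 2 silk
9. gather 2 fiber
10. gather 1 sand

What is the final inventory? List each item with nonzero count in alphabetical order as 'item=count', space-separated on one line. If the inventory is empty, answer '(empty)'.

After 1 (gather 2 tin): tin=2
After 2 (consume 1 tin): tin=1
After 3 (consume 1 tin): (empty)
After 4 (gather 2 sand): sand=2
After 5 (consume 1 sand): sand=1
After 6 (gather 1 tin): sand=1 tin=1
After 7 (consume 1 sand): tin=1
After 8 (gather 2 silk): silk=2 tin=1
After 9 (gather 2 fiber): fiber=2 silk=2 tin=1
After 10 (gather 1 sand): fiber=2 sand=1 silk=2 tin=1

Answer: fiber=2 sand=1 silk=2 tin=1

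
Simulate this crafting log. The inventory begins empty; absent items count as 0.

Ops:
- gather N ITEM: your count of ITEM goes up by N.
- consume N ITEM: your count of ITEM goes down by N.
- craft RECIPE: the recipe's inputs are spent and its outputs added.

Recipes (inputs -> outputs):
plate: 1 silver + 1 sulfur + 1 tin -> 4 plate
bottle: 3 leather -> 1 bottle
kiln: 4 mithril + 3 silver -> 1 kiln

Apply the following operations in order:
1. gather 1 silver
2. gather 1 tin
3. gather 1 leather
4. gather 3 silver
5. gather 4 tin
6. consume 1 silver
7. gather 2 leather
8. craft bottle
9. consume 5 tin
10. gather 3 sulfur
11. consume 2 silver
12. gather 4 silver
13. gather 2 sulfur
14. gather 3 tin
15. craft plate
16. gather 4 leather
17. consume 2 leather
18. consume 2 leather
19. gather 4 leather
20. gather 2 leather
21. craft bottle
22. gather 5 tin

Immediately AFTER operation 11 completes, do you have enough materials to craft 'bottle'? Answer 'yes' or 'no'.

After 1 (gather 1 silver): silver=1
After 2 (gather 1 tin): silver=1 tin=1
After 3 (gather 1 leather): leather=1 silver=1 tin=1
After 4 (gather 3 silver): leather=1 silver=4 tin=1
After 5 (gather 4 tin): leather=1 silver=4 tin=5
After 6 (consume 1 silver): leather=1 silver=3 tin=5
After 7 (gather 2 leather): leather=3 silver=3 tin=5
After 8 (craft bottle): bottle=1 silver=3 tin=5
After 9 (consume 5 tin): bottle=1 silver=3
After 10 (gather 3 sulfur): bottle=1 silver=3 sulfur=3
After 11 (consume 2 silver): bottle=1 silver=1 sulfur=3

Answer: no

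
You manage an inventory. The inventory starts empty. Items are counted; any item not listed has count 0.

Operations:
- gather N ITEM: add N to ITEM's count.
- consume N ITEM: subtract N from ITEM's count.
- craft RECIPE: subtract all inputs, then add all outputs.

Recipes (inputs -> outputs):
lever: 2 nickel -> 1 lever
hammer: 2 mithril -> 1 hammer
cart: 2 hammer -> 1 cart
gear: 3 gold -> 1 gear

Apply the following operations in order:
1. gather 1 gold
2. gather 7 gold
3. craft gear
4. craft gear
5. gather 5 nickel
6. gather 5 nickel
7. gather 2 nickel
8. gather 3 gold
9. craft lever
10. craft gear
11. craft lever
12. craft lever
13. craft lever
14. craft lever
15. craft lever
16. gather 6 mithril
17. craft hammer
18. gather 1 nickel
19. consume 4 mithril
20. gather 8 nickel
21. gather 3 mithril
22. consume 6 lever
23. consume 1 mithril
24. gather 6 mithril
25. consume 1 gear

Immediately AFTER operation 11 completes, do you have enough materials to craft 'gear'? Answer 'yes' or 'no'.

After 1 (gather 1 gold): gold=1
After 2 (gather 7 gold): gold=8
After 3 (craft gear): gear=1 gold=5
After 4 (craft gear): gear=2 gold=2
After 5 (gather 5 nickel): gear=2 gold=2 nickel=5
After 6 (gather 5 nickel): gear=2 gold=2 nickel=10
After 7 (gather 2 nickel): gear=2 gold=2 nickel=12
After 8 (gather 3 gold): gear=2 gold=5 nickel=12
After 9 (craft lever): gear=2 gold=5 lever=1 nickel=10
After 10 (craft gear): gear=3 gold=2 lever=1 nickel=10
After 11 (craft lever): gear=3 gold=2 lever=2 nickel=8

Answer: no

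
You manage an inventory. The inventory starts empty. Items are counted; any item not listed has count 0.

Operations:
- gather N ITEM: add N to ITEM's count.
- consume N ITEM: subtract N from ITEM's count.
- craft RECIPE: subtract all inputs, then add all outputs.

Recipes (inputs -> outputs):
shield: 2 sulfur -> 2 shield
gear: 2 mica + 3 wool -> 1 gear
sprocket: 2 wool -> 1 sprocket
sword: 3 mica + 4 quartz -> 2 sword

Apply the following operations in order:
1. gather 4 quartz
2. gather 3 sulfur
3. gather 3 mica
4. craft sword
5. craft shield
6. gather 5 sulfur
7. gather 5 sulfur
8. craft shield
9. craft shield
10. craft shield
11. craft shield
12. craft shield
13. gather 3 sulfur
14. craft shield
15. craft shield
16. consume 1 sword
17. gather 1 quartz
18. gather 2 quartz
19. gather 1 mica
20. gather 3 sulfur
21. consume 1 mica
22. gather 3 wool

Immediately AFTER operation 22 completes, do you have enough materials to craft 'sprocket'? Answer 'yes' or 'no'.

After 1 (gather 4 quartz): quartz=4
After 2 (gather 3 sulfur): quartz=4 sulfur=3
After 3 (gather 3 mica): mica=3 quartz=4 sulfur=3
After 4 (craft sword): sulfur=3 sword=2
After 5 (craft shield): shield=2 sulfur=1 sword=2
After 6 (gather 5 sulfur): shield=2 sulfur=6 sword=2
After 7 (gather 5 sulfur): shield=2 sulfur=11 sword=2
After 8 (craft shield): shield=4 sulfur=9 sword=2
After 9 (craft shield): shield=6 sulfur=7 sword=2
After 10 (craft shield): shield=8 sulfur=5 sword=2
After 11 (craft shield): shield=10 sulfur=3 sword=2
After 12 (craft shield): shield=12 sulfur=1 sword=2
After 13 (gather 3 sulfur): shield=12 sulfur=4 sword=2
After 14 (craft shield): shield=14 sulfur=2 sword=2
After 15 (craft shield): shield=16 sword=2
After 16 (consume 1 sword): shield=16 sword=1
After 17 (gather 1 quartz): quartz=1 shield=16 sword=1
After 18 (gather 2 quartz): quartz=3 shield=16 sword=1
After 19 (gather 1 mica): mica=1 quartz=3 shield=16 sword=1
After 20 (gather 3 sulfur): mica=1 quartz=3 shield=16 sulfur=3 sword=1
After 21 (consume 1 mica): quartz=3 shield=16 sulfur=3 sword=1
After 22 (gather 3 wool): quartz=3 shield=16 sulfur=3 sword=1 wool=3

Answer: yes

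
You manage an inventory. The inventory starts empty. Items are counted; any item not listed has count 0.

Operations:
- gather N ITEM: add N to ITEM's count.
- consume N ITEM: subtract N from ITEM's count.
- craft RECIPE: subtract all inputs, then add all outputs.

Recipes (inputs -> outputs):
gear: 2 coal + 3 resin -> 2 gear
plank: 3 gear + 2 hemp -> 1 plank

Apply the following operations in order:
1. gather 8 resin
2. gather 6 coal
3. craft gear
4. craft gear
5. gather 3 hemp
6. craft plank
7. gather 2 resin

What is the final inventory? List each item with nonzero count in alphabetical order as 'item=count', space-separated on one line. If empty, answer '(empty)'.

After 1 (gather 8 resin): resin=8
After 2 (gather 6 coal): coal=6 resin=8
After 3 (craft gear): coal=4 gear=2 resin=5
After 4 (craft gear): coal=2 gear=4 resin=2
After 5 (gather 3 hemp): coal=2 gear=4 hemp=3 resin=2
After 6 (craft plank): coal=2 gear=1 hemp=1 plank=1 resin=2
After 7 (gather 2 resin): coal=2 gear=1 hemp=1 plank=1 resin=4

Answer: coal=2 gear=1 hemp=1 plank=1 resin=4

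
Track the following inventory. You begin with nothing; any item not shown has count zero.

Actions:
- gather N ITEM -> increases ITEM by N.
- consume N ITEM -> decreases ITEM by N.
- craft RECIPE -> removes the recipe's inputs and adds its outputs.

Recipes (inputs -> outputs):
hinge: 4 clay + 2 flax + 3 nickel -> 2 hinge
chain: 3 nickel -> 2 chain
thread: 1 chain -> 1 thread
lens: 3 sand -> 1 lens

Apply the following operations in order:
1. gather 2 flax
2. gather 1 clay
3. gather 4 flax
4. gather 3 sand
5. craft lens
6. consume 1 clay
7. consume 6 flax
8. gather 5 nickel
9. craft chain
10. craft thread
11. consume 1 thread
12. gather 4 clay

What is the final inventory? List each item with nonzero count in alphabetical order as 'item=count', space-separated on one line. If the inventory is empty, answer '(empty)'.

After 1 (gather 2 flax): flax=2
After 2 (gather 1 clay): clay=1 flax=2
After 3 (gather 4 flax): clay=1 flax=6
After 4 (gather 3 sand): clay=1 flax=6 sand=3
After 5 (craft lens): clay=1 flax=6 lens=1
After 6 (consume 1 clay): flax=6 lens=1
After 7 (consume 6 flax): lens=1
After 8 (gather 5 nickel): lens=1 nickel=5
After 9 (craft chain): chain=2 lens=1 nickel=2
After 10 (craft thread): chain=1 lens=1 nickel=2 thread=1
After 11 (consume 1 thread): chain=1 lens=1 nickel=2
After 12 (gather 4 clay): chain=1 clay=4 lens=1 nickel=2

Answer: chain=1 clay=4 lens=1 nickel=2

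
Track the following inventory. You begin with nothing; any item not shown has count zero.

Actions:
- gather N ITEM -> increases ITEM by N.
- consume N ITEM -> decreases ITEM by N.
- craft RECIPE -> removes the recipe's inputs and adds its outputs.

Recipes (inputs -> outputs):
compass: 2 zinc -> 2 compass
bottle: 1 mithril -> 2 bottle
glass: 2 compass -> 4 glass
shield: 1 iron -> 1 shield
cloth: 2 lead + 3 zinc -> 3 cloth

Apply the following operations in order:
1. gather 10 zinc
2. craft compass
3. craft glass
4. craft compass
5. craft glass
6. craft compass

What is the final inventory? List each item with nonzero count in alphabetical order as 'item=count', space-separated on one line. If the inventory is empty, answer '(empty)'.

After 1 (gather 10 zinc): zinc=10
After 2 (craft compass): compass=2 zinc=8
After 3 (craft glass): glass=4 zinc=8
After 4 (craft compass): compass=2 glass=4 zinc=6
After 5 (craft glass): glass=8 zinc=6
After 6 (craft compass): compass=2 glass=8 zinc=4

Answer: compass=2 glass=8 zinc=4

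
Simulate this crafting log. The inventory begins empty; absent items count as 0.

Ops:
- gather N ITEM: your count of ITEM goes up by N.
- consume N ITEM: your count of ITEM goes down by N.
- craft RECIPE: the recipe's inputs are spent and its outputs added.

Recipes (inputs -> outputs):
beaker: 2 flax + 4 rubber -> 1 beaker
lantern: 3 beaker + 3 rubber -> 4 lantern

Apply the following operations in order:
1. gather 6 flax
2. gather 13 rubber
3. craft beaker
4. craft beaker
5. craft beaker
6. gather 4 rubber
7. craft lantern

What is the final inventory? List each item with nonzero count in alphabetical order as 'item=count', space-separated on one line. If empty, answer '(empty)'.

After 1 (gather 6 flax): flax=6
After 2 (gather 13 rubber): flax=6 rubber=13
After 3 (craft beaker): beaker=1 flax=4 rubber=9
After 4 (craft beaker): beaker=2 flax=2 rubber=5
After 5 (craft beaker): beaker=3 rubber=1
After 6 (gather 4 rubber): beaker=3 rubber=5
After 7 (craft lantern): lantern=4 rubber=2

Answer: lantern=4 rubber=2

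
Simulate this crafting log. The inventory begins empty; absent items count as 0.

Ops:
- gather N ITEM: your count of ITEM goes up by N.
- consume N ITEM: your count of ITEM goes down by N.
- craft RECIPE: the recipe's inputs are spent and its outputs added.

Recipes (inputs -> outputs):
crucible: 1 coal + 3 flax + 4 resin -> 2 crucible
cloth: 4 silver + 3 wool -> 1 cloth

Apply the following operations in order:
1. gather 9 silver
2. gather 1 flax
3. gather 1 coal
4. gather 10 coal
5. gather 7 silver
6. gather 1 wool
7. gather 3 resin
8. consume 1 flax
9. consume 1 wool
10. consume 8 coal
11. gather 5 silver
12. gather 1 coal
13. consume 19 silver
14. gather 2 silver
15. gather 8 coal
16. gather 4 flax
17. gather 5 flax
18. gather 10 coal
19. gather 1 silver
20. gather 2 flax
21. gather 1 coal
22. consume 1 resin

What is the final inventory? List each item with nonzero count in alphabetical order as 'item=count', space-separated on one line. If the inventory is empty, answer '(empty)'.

Answer: coal=23 flax=11 resin=2 silver=5

Derivation:
After 1 (gather 9 silver): silver=9
After 2 (gather 1 flax): flax=1 silver=9
After 3 (gather 1 coal): coal=1 flax=1 silver=9
After 4 (gather 10 coal): coal=11 flax=1 silver=9
After 5 (gather 7 silver): coal=11 flax=1 silver=16
After 6 (gather 1 wool): coal=11 flax=1 silver=16 wool=1
After 7 (gather 3 resin): coal=11 flax=1 resin=3 silver=16 wool=1
After 8 (consume 1 flax): coal=11 resin=3 silver=16 wool=1
After 9 (consume 1 wool): coal=11 resin=3 silver=16
After 10 (consume 8 coal): coal=3 resin=3 silver=16
After 11 (gather 5 silver): coal=3 resin=3 silver=21
After 12 (gather 1 coal): coal=4 resin=3 silver=21
After 13 (consume 19 silver): coal=4 resin=3 silver=2
After 14 (gather 2 silver): coal=4 resin=3 silver=4
After 15 (gather 8 coal): coal=12 resin=3 silver=4
After 16 (gather 4 flax): coal=12 flax=4 resin=3 silver=4
After 17 (gather 5 flax): coal=12 flax=9 resin=3 silver=4
After 18 (gather 10 coal): coal=22 flax=9 resin=3 silver=4
After 19 (gather 1 silver): coal=22 flax=9 resin=3 silver=5
After 20 (gather 2 flax): coal=22 flax=11 resin=3 silver=5
After 21 (gather 1 coal): coal=23 flax=11 resin=3 silver=5
After 22 (consume 1 resin): coal=23 flax=11 resin=2 silver=5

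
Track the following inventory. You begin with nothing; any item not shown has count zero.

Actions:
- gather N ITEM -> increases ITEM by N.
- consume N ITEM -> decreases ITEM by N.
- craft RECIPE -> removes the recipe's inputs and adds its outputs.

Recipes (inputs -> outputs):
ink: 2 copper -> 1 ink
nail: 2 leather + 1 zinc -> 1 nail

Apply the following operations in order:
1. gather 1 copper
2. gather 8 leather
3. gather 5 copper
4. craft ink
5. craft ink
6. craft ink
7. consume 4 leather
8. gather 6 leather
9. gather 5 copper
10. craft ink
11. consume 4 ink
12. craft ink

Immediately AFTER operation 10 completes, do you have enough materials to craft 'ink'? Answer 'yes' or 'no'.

After 1 (gather 1 copper): copper=1
After 2 (gather 8 leather): copper=1 leather=8
After 3 (gather 5 copper): copper=6 leather=8
After 4 (craft ink): copper=4 ink=1 leather=8
After 5 (craft ink): copper=2 ink=2 leather=8
After 6 (craft ink): ink=3 leather=8
After 7 (consume 4 leather): ink=3 leather=4
After 8 (gather 6 leather): ink=3 leather=10
After 9 (gather 5 copper): copper=5 ink=3 leather=10
After 10 (craft ink): copper=3 ink=4 leather=10

Answer: yes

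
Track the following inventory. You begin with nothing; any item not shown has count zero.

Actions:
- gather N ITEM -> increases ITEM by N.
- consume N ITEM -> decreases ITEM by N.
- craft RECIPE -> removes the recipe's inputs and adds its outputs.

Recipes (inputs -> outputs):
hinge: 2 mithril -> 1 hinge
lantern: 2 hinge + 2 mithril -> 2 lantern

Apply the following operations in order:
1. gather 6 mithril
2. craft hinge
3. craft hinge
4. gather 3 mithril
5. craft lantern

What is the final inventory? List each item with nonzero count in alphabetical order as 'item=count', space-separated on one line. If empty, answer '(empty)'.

After 1 (gather 6 mithril): mithril=6
After 2 (craft hinge): hinge=1 mithril=4
After 3 (craft hinge): hinge=2 mithril=2
After 4 (gather 3 mithril): hinge=2 mithril=5
After 5 (craft lantern): lantern=2 mithril=3

Answer: lantern=2 mithril=3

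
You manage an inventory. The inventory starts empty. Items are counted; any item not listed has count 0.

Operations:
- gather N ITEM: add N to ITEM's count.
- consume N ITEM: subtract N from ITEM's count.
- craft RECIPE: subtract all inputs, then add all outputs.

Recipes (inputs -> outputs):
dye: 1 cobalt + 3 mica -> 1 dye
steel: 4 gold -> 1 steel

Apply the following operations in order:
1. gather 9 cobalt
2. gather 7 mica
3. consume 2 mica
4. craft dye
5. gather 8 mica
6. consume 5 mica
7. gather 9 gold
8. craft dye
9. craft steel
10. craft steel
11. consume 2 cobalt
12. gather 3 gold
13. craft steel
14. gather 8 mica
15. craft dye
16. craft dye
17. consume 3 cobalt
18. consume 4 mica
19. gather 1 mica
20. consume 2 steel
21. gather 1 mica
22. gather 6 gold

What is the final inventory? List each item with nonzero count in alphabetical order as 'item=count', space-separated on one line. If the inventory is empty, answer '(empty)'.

After 1 (gather 9 cobalt): cobalt=9
After 2 (gather 7 mica): cobalt=9 mica=7
After 3 (consume 2 mica): cobalt=9 mica=5
After 4 (craft dye): cobalt=8 dye=1 mica=2
After 5 (gather 8 mica): cobalt=8 dye=1 mica=10
After 6 (consume 5 mica): cobalt=8 dye=1 mica=5
After 7 (gather 9 gold): cobalt=8 dye=1 gold=9 mica=5
After 8 (craft dye): cobalt=7 dye=2 gold=9 mica=2
After 9 (craft steel): cobalt=7 dye=2 gold=5 mica=2 steel=1
After 10 (craft steel): cobalt=7 dye=2 gold=1 mica=2 steel=2
After 11 (consume 2 cobalt): cobalt=5 dye=2 gold=1 mica=2 steel=2
After 12 (gather 3 gold): cobalt=5 dye=2 gold=4 mica=2 steel=2
After 13 (craft steel): cobalt=5 dye=2 mica=2 steel=3
After 14 (gather 8 mica): cobalt=5 dye=2 mica=10 steel=3
After 15 (craft dye): cobalt=4 dye=3 mica=7 steel=3
After 16 (craft dye): cobalt=3 dye=4 mica=4 steel=3
After 17 (consume 3 cobalt): dye=4 mica=4 steel=3
After 18 (consume 4 mica): dye=4 steel=3
After 19 (gather 1 mica): dye=4 mica=1 steel=3
After 20 (consume 2 steel): dye=4 mica=1 steel=1
After 21 (gather 1 mica): dye=4 mica=2 steel=1
After 22 (gather 6 gold): dye=4 gold=6 mica=2 steel=1

Answer: dye=4 gold=6 mica=2 steel=1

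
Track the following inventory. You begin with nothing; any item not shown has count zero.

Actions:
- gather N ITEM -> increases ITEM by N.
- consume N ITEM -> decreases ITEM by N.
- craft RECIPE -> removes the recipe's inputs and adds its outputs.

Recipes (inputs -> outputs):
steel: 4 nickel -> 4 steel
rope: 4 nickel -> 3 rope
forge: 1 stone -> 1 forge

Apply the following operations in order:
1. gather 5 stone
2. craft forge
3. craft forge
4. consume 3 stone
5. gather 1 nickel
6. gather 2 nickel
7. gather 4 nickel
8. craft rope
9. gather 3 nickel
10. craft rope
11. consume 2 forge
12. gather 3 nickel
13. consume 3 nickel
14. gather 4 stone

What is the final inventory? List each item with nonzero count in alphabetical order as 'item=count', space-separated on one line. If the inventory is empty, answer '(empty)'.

Answer: nickel=2 rope=6 stone=4

Derivation:
After 1 (gather 5 stone): stone=5
After 2 (craft forge): forge=1 stone=4
After 3 (craft forge): forge=2 stone=3
After 4 (consume 3 stone): forge=2
After 5 (gather 1 nickel): forge=2 nickel=1
After 6 (gather 2 nickel): forge=2 nickel=3
After 7 (gather 4 nickel): forge=2 nickel=7
After 8 (craft rope): forge=2 nickel=3 rope=3
After 9 (gather 3 nickel): forge=2 nickel=6 rope=3
After 10 (craft rope): forge=2 nickel=2 rope=6
After 11 (consume 2 forge): nickel=2 rope=6
After 12 (gather 3 nickel): nickel=5 rope=6
After 13 (consume 3 nickel): nickel=2 rope=6
After 14 (gather 4 stone): nickel=2 rope=6 stone=4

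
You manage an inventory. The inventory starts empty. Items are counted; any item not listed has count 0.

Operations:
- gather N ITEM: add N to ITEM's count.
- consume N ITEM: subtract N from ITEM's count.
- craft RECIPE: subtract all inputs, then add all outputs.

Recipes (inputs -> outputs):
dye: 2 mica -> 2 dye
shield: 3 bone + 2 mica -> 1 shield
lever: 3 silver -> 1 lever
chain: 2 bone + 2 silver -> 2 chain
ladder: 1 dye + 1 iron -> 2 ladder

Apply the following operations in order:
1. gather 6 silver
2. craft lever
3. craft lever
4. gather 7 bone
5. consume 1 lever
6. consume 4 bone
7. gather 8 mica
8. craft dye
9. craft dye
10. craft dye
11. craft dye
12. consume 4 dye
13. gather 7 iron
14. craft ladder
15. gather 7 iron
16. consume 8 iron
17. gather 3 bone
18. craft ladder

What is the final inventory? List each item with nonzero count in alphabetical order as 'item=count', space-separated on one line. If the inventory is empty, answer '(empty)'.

Answer: bone=6 dye=2 iron=4 ladder=4 lever=1

Derivation:
After 1 (gather 6 silver): silver=6
After 2 (craft lever): lever=1 silver=3
After 3 (craft lever): lever=2
After 4 (gather 7 bone): bone=7 lever=2
After 5 (consume 1 lever): bone=7 lever=1
After 6 (consume 4 bone): bone=3 lever=1
After 7 (gather 8 mica): bone=3 lever=1 mica=8
After 8 (craft dye): bone=3 dye=2 lever=1 mica=6
After 9 (craft dye): bone=3 dye=4 lever=1 mica=4
After 10 (craft dye): bone=3 dye=6 lever=1 mica=2
After 11 (craft dye): bone=3 dye=8 lever=1
After 12 (consume 4 dye): bone=3 dye=4 lever=1
After 13 (gather 7 iron): bone=3 dye=4 iron=7 lever=1
After 14 (craft ladder): bone=3 dye=3 iron=6 ladder=2 lever=1
After 15 (gather 7 iron): bone=3 dye=3 iron=13 ladder=2 lever=1
After 16 (consume 8 iron): bone=3 dye=3 iron=5 ladder=2 lever=1
After 17 (gather 3 bone): bone=6 dye=3 iron=5 ladder=2 lever=1
After 18 (craft ladder): bone=6 dye=2 iron=4 ladder=4 lever=1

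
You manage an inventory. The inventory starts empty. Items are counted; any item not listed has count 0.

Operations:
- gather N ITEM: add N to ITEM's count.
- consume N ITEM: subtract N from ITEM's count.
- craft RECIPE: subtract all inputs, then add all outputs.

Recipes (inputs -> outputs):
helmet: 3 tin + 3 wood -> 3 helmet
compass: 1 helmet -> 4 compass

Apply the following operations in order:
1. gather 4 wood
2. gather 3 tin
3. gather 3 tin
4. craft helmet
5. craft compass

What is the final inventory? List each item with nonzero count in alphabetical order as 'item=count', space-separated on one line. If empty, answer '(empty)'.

Answer: compass=4 helmet=2 tin=3 wood=1

Derivation:
After 1 (gather 4 wood): wood=4
After 2 (gather 3 tin): tin=3 wood=4
After 3 (gather 3 tin): tin=6 wood=4
After 4 (craft helmet): helmet=3 tin=3 wood=1
After 5 (craft compass): compass=4 helmet=2 tin=3 wood=1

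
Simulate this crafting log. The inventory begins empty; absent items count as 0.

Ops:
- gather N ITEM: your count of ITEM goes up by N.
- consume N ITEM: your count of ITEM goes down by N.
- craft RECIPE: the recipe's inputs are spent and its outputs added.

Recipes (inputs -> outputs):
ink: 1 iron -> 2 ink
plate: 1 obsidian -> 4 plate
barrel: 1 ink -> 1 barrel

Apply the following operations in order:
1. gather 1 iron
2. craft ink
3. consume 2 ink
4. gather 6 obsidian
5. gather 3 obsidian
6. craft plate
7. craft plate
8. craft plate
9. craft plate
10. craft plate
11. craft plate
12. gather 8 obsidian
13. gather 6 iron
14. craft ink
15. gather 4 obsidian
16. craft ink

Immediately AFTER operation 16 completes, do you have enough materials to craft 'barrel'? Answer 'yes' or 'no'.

Answer: yes

Derivation:
After 1 (gather 1 iron): iron=1
After 2 (craft ink): ink=2
After 3 (consume 2 ink): (empty)
After 4 (gather 6 obsidian): obsidian=6
After 5 (gather 3 obsidian): obsidian=9
After 6 (craft plate): obsidian=8 plate=4
After 7 (craft plate): obsidian=7 plate=8
After 8 (craft plate): obsidian=6 plate=12
After 9 (craft plate): obsidian=5 plate=16
After 10 (craft plate): obsidian=4 plate=20
After 11 (craft plate): obsidian=3 plate=24
After 12 (gather 8 obsidian): obsidian=11 plate=24
After 13 (gather 6 iron): iron=6 obsidian=11 plate=24
After 14 (craft ink): ink=2 iron=5 obsidian=11 plate=24
After 15 (gather 4 obsidian): ink=2 iron=5 obsidian=15 plate=24
After 16 (craft ink): ink=4 iron=4 obsidian=15 plate=24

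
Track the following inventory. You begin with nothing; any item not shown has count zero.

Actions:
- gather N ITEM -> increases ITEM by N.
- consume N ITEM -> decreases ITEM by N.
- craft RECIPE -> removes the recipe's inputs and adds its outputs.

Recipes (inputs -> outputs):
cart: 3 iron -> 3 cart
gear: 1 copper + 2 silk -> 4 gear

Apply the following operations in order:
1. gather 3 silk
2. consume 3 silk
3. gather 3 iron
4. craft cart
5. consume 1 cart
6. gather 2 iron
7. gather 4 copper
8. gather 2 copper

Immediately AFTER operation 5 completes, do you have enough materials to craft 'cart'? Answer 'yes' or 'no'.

After 1 (gather 3 silk): silk=3
After 2 (consume 3 silk): (empty)
After 3 (gather 3 iron): iron=3
After 4 (craft cart): cart=3
After 5 (consume 1 cart): cart=2

Answer: no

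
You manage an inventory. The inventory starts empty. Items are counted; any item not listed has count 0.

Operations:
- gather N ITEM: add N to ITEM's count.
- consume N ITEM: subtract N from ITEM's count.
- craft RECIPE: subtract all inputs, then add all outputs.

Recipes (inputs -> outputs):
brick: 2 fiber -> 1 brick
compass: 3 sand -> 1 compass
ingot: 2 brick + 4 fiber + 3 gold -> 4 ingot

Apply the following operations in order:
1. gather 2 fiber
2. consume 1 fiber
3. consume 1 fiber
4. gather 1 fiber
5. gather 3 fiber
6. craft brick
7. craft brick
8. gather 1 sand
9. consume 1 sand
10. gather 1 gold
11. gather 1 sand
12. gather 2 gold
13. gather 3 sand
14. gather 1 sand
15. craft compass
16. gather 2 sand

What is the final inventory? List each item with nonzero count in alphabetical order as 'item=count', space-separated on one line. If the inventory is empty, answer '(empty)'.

Answer: brick=2 compass=1 gold=3 sand=4

Derivation:
After 1 (gather 2 fiber): fiber=2
After 2 (consume 1 fiber): fiber=1
After 3 (consume 1 fiber): (empty)
After 4 (gather 1 fiber): fiber=1
After 5 (gather 3 fiber): fiber=4
After 6 (craft brick): brick=1 fiber=2
After 7 (craft brick): brick=2
After 8 (gather 1 sand): brick=2 sand=1
After 9 (consume 1 sand): brick=2
After 10 (gather 1 gold): brick=2 gold=1
After 11 (gather 1 sand): brick=2 gold=1 sand=1
After 12 (gather 2 gold): brick=2 gold=3 sand=1
After 13 (gather 3 sand): brick=2 gold=3 sand=4
After 14 (gather 1 sand): brick=2 gold=3 sand=5
After 15 (craft compass): brick=2 compass=1 gold=3 sand=2
After 16 (gather 2 sand): brick=2 compass=1 gold=3 sand=4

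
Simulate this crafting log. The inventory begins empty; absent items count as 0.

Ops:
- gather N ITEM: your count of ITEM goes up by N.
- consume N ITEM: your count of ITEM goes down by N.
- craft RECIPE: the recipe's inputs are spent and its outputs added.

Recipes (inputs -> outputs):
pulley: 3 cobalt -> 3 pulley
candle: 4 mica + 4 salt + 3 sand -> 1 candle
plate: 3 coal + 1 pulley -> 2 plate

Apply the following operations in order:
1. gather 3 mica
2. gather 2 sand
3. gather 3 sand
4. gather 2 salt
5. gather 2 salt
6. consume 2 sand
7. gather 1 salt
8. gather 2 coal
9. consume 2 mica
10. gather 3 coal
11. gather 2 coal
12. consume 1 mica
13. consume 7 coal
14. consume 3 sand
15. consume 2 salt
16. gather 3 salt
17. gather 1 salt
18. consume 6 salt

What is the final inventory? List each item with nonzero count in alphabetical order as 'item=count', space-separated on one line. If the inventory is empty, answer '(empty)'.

Answer: salt=1

Derivation:
After 1 (gather 3 mica): mica=3
After 2 (gather 2 sand): mica=3 sand=2
After 3 (gather 3 sand): mica=3 sand=5
After 4 (gather 2 salt): mica=3 salt=2 sand=5
After 5 (gather 2 salt): mica=3 salt=4 sand=5
After 6 (consume 2 sand): mica=3 salt=4 sand=3
After 7 (gather 1 salt): mica=3 salt=5 sand=3
After 8 (gather 2 coal): coal=2 mica=3 salt=5 sand=3
After 9 (consume 2 mica): coal=2 mica=1 salt=5 sand=3
After 10 (gather 3 coal): coal=5 mica=1 salt=5 sand=3
After 11 (gather 2 coal): coal=7 mica=1 salt=5 sand=3
After 12 (consume 1 mica): coal=7 salt=5 sand=3
After 13 (consume 7 coal): salt=5 sand=3
After 14 (consume 3 sand): salt=5
After 15 (consume 2 salt): salt=3
After 16 (gather 3 salt): salt=6
After 17 (gather 1 salt): salt=7
After 18 (consume 6 salt): salt=1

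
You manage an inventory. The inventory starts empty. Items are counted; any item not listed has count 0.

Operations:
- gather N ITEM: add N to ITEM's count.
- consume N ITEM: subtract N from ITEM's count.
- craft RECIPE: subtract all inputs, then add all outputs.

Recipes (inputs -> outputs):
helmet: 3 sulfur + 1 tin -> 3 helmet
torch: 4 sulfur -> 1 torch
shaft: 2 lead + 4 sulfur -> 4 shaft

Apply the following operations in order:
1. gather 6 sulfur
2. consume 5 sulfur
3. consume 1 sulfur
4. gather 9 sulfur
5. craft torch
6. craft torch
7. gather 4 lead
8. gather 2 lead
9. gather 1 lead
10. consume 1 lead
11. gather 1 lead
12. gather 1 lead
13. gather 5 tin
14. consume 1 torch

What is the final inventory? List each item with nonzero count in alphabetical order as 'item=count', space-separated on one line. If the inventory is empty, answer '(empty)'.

Answer: lead=8 sulfur=1 tin=5 torch=1

Derivation:
After 1 (gather 6 sulfur): sulfur=6
After 2 (consume 5 sulfur): sulfur=1
After 3 (consume 1 sulfur): (empty)
After 4 (gather 9 sulfur): sulfur=9
After 5 (craft torch): sulfur=5 torch=1
After 6 (craft torch): sulfur=1 torch=2
After 7 (gather 4 lead): lead=4 sulfur=1 torch=2
After 8 (gather 2 lead): lead=6 sulfur=1 torch=2
After 9 (gather 1 lead): lead=7 sulfur=1 torch=2
After 10 (consume 1 lead): lead=6 sulfur=1 torch=2
After 11 (gather 1 lead): lead=7 sulfur=1 torch=2
After 12 (gather 1 lead): lead=8 sulfur=1 torch=2
After 13 (gather 5 tin): lead=8 sulfur=1 tin=5 torch=2
After 14 (consume 1 torch): lead=8 sulfur=1 tin=5 torch=1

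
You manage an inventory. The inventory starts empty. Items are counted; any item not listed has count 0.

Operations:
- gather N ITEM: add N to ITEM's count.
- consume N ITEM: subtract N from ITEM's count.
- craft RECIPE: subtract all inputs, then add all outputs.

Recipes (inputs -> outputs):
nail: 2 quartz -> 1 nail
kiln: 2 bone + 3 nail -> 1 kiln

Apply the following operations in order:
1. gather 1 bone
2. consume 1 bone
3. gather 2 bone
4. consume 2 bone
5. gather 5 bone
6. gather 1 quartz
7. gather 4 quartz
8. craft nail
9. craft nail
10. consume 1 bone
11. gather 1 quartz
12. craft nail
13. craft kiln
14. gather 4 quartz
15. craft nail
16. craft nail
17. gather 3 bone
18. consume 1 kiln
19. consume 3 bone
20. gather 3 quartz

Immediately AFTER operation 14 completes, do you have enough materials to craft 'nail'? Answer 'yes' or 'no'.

After 1 (gather 1 bone): bone=1
After 2 (consume 1 bone): (empty)
After 3 (gather 2 bone): bone=2
After 4 (consume 2 bone): (empty)
After 5 (gather 5 bone): bone=5
After 6 (gather 1 quartz): bone=5 quartz=1
After 7 (gather 4 quartz): bone=5 quartz=5
After 8 (craft nail): bone=5 nail=1 quartz=3
After 9 (craft nail): bone=5 nail=2 quartz=1
After 10 (consume 1 bone): bone=4 nail=2 quartz=1
After 11 (gather 1 quartz): bone=4 nail=2 quartz=2
After 12 (craft nail): bone=4 nail=3
After 13 (craft kiln): bone=2 kiln=1
After 14 (gather 4 quartz): bone=2 kiln=1 quartz=4

Answer: yes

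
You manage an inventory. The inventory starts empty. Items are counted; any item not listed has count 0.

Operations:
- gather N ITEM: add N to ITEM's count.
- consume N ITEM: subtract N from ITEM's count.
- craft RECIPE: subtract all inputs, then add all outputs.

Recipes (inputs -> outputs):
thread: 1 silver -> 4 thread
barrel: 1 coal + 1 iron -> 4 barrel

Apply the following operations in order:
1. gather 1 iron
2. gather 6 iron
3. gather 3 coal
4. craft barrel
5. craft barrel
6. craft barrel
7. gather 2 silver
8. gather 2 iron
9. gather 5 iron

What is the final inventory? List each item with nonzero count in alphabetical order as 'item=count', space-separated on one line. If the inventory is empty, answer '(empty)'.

Answer: barrel=12 iron=11 silver=2

Derivation:
After 1 (gather 1 iron): iron=1
After 2 (gather 6 iron): iron=7
After 3 (gather 3 coal): coal=3 iron=7
After 4 (craft barrel): barrel=4 coal=2 iron=6
After 5 (craft barrel): barrel=8 coal=1 iron=5
After 6 (craft barrel): barrel=12 iron=4
After 7 (gather 2 silver): barrel=12 iron=4 silver=2
After 8 (gather 2 iron): barrel=12 iron=6 silver=2
After 9 (gather 5 iron): barrel=12 iron=11 silver=2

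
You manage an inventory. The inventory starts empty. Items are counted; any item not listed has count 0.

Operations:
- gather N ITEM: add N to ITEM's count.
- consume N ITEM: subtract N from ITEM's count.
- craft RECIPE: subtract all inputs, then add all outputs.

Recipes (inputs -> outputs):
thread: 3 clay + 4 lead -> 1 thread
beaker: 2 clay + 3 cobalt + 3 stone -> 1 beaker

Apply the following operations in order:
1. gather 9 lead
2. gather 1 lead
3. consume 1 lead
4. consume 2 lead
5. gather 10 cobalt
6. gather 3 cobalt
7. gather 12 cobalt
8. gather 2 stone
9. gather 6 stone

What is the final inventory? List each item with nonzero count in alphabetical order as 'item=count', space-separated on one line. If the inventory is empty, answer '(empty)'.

Answer: cobalt=25 lead=7 stone=8

Derivation:
After 1 (gather 9 lead): lead=9
After 2 (gather 1 lead): lead=10
After 3 (consume 1 lead): lead=9
After 4 (consume 2 lead): lead=7
After 5 (gather 10 cobalt): cobalt=10 lead=7
After 6 (gather 3 cobalt): cobalt=13 lead=7
After 7 (gather 12 cobalt): cobalt=25 lead=7
After 8 (gather 2 stone): cobalt=25 lead=7 stone=2
After 9 (gather 6 stone): cobalt=25 lead=7 stone=8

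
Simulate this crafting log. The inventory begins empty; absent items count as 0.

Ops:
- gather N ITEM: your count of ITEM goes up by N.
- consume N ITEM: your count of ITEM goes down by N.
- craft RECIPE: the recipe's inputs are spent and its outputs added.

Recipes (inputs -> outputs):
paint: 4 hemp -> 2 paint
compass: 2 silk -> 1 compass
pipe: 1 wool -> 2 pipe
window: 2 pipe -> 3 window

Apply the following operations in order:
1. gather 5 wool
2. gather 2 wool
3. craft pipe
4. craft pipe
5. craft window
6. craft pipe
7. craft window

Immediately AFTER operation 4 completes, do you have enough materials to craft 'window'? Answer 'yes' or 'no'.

After 1 (gather 5 wool): wool=5
After 2 (gather 2 wool): wool=7
After 3 (craft pipe): pipe=2 wool=6
After 4 (craft pipe): pipe=4 wool=5

Answer: yes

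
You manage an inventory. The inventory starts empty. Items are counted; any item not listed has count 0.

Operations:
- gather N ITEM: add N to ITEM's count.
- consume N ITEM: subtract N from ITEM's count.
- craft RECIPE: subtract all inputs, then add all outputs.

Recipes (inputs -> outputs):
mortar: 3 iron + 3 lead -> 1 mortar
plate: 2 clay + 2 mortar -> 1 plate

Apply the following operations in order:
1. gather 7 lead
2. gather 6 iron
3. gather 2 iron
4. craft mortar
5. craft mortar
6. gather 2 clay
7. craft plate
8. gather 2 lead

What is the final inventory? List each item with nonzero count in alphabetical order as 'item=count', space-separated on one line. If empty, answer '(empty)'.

After 1 (gather 7 lead): lead=7
After 2 (gather 6 iron): iron=6 lead=7
After 3 (gather 2 iron): iron=8 lead=7
After 4 (craft mortar): iron=5 lead=4 mortar=1
After 5 (craft mortar): iron=2 lead=1 mortar=2
After 6 (gather 2 clay): clay=2 iron=2 lead=1 mortar=2
After 7 (craft plate): iron=2 lead=1 plate=1
After 8 (gather 2 lead): iron=2 lead=3 plate=1

Answer: iron=2 lead=3 plate=1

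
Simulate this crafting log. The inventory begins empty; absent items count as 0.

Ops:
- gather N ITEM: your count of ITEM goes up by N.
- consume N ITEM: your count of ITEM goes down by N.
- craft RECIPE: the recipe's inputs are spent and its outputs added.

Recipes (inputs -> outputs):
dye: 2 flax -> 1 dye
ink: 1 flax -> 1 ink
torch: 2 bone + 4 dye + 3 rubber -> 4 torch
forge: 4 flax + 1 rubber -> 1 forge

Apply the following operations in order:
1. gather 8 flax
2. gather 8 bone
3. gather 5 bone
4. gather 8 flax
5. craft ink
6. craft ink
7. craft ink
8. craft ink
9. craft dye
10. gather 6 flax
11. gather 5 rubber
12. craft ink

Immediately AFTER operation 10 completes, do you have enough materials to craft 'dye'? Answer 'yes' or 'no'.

After 1 (gather 8 flax): flax=8
After 2 (gather 8 bone): bone=8 flax=8
After 3 (gather 5 bone): bone=13 flax=8
After 4 (gather 8 flax): bone=13 flax=16
After 5 (craft ink): bone=13 flax=15 ink=1
After 6 (craft ink): bone=13 flax=14 ink=2
After 7 (craft ink): bone=13 flax=13 ink=3
After 8 (craft ink): bone=13 flax=12 ink=4
After 9 (craft dye): bone=13 dye=1 flax=10 ink=4
After 10 (gather 6 flax): bone=13 dye=1 flax=16 ink=4

Answer: yes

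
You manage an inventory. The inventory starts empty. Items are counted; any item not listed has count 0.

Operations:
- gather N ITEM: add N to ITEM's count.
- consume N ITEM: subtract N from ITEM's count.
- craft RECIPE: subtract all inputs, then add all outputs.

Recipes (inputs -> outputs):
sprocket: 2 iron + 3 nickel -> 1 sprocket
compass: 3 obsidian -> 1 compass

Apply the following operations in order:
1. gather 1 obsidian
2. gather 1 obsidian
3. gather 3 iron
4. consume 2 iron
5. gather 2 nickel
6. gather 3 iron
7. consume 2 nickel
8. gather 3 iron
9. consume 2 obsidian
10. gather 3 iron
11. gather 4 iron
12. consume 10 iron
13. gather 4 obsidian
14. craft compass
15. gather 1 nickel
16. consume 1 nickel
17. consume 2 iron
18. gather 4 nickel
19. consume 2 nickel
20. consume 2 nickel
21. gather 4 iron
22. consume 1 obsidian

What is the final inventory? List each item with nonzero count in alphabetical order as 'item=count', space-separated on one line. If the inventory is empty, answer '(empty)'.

After 1 (gather 1 obsidian): obsidian=1
After 2 (gather 1 obsidian): obsidian=2
After 3 (gather 3 iron): iron=3 obsidian=2
After 4 (consume 2 iron): iron=1 obsidian=2
After 5 (gather 2 nickel): iron=1 nickel=2 obsidian=2
After 6 (gather 3 iron): iron=4 nickel=2 obsidian=2
After 7 (consume 2 nickel): iron=4 obsidian=2
After 8 (gather 3 iron): iron=7 obsidian=2
After 9 (consume 2 obsidian): iron=7
After 10 (gather 3 iron): iron=10
After 11 (gather 4 iron): iron=14
After 12 (consume 10 iron): iron=4
After 13 (gather 4 obsidian): iron=4 obsidian=4
After 14 (craft compass): compass=1 iron=4 obsidian=1
After 15 (gather 1 nickel): compass=1 iron=4 nickel=1 obsidian=1
After 16 (consume 1 nickel): compass=1 iron=4 obsidian=1
After 17 (consume 2 iron): compass=1 iron=2 obsidian=1
After 18 (gather 4 nickel): compass=1 iron=2 nickel=4 obsidian=1
After 19 (consume 2 nickel): compass=1 iron=2 nickel=2 obsidian=1
After 20 (consume 2 nickel): compass=1 iron=2 obsidian=1
After 21 (gather 4 iron): compass=1 iron=6 obsidian=1
After 22 (consume 1 obsidian): compass=1 iron=6

Answer: compass=1 iron=6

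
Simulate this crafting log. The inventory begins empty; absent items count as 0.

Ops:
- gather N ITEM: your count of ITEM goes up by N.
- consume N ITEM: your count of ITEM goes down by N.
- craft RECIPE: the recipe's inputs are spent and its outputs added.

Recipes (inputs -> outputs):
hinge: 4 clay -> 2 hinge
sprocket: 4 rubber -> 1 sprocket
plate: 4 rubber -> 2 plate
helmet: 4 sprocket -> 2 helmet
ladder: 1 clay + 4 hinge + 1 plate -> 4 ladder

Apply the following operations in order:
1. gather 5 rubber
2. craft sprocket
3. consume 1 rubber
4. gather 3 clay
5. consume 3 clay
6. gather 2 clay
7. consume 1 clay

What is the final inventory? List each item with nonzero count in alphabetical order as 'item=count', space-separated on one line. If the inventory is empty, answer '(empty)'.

After 1 (gather 5 rubber): rubber=5
After 2 (craft sprocket): rubber=1 sprocket=1
After 3 (consume 1 rubber): sprocket=1
After 4 (gather 3 clay): clay=3 sprocket=1
After 5 (consume 3 clay): sprocket=1
After 6 (gather 2 clay): clay=2 sprocket=1
After 7 (consume 1 clay): clay=1 sprocket=1

Answer: clay=1 sprocket=1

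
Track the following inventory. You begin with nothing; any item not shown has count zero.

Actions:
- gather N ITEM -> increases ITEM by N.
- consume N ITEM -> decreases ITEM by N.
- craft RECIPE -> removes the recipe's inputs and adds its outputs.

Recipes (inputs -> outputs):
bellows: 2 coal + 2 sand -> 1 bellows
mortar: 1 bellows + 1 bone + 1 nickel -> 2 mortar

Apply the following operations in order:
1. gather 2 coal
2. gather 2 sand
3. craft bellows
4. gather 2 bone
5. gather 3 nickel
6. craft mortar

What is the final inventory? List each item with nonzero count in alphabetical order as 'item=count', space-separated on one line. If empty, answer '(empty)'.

Answer: bone=1 mortar=2 nickel=2

Derivation:
After 1 (gather 2 coal): coal=2
After 2 (gather 2 sand): coal=2 sand=2
After 3 (craft bellows): bellows=1
After 4 (gather 2 bone): bellows=1 bone=2
After 5 (gather 3 nickel): bellows=1 bone=2 nickel=3
After 6 (craft mortar): bone=1 mortar=2 nickel=2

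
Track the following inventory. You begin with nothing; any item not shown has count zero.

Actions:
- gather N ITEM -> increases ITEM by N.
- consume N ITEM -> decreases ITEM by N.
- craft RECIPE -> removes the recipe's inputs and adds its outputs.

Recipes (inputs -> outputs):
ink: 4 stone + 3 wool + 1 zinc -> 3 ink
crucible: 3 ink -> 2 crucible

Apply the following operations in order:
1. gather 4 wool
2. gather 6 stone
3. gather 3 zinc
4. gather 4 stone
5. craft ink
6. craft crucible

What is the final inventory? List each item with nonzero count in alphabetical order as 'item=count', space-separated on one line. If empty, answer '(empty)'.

After 1 (gather 4 wool): wool=4
After 2 (gather 6 stone): stone=6 wool=4
After 3 (gather 3 zinc): stone=6 wool=4 zinc=3
After 4 (gather 4 stone): stone=10 wool=4 zinc=3
After 5 (craft ink): ink=3 stone=6 wool=1 zinc=2
After 6 (craft crucible): crucible=2 stone=6 wool=1 zinc=2

Answer: crucible=2 stone=6 wool=1 zinc=2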